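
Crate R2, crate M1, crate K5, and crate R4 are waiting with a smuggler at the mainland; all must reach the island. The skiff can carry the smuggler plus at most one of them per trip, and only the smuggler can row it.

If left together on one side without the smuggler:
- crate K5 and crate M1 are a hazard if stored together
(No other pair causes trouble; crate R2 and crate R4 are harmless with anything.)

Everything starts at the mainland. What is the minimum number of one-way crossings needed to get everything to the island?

Counting alone: the smuggler can take at most 1 across per trip to the island, so moving all 4 needs at least 4 loaded trips out, with a return between consecutive ones — at least 7 crossings.
The plan below uses exactly 7 crossings, so it is optimal:
1. Smuggler goes to the island with crate M1.  [the mainland: crate K5, crate R2, crate R4 | the island: crate M1]
2. Smuggler goes back to the mainland alone.  [the mainland: crate K5, crate R2, crate R4 | the island: crate M1]
3. Smuggler goes to the island with crate R2.  [the mainland: crate K5, crate R4 | the island: crate M1, crate R2]
4. Smuggler goes back to the mainland alone.  [the mainland: crate K5, crate R4 | the island: crate M1, crate R2]
5. Smuggler goes to the island with crate R4.  [the mainland: crate K5 | the island: crate M1, crate R2, crate R4]
6. Smuggler goes back to the mainland alone.  [the mainland: crate K5 | the island: crate M1, crate R2, crate R4]
7. Smuggler goes to the island with crate K5.  [the mainland: — | the island: crate K5, crate M1, crate R2, crate R4]

7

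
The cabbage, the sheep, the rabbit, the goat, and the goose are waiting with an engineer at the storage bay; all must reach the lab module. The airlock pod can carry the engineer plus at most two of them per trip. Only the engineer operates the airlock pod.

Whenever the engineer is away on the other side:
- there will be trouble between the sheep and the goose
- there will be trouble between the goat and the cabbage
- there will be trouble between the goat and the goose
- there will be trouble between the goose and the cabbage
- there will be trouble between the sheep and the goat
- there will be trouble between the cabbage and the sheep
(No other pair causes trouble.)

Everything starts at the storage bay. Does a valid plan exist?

Whatever the first load, the items left behind include a forbidden pair without the engineer. No opening move is safe, so no plan exists.

No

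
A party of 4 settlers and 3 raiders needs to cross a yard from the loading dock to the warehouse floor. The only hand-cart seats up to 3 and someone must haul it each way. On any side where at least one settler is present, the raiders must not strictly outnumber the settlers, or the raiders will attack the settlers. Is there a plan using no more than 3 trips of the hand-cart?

Counting alone: each trip to the warehouse floor takes at most 3 across and each return brings at least 1 back, so after t trips out (and t−1 returns) at most 3t − (t−1) of the 7 are across; that first reaches 7 at t = 3, so at least 5 crossings are needed.
Since 3 < 5, 3 crossings cannot be enough. (The shortest complete plan in fact takes 5:)
1. 3 raiders → the warehouse floor.  (the loading dock: 4S 0R; the warehouse floor: 0S 3R)
2. 1 raider ← the loading dock.  (the loading dock: 4S 1R; the warehouse floor: 0S 2R)
3. 3 settlers → the warehouse floor.  (the loading dock: 1S 1R; the warehouse floor: 3S 2R)
4. 1 settler ← the loading dock.  (the loading dock: 2S 1R; the warehouse floor: 2S 2R)
5. 2 settlers and 1 raider → the warehouse floor.  (the loading dock: 0S 0R; the warehouse floor: 4S 3R)

No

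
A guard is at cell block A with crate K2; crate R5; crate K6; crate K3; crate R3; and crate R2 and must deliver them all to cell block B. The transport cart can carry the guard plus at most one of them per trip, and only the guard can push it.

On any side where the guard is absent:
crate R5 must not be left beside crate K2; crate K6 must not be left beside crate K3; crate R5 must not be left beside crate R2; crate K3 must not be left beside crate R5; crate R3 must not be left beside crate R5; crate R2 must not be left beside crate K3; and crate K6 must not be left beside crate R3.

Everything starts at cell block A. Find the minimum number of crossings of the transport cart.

impossible

Whatever the first load, the items left behind include a forbidden pair without the guard. No opening move is safe, so no plan exists.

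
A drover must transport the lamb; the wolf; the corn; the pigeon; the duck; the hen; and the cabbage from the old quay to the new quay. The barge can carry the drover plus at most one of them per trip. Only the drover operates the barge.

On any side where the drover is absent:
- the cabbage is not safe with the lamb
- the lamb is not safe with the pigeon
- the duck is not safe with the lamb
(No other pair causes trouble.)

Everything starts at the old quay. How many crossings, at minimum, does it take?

Following every safe sequence of crossings from the start, the most of the 7 that can be at the new quay as the barge arrives there on crossings 1, 3, 5, 7, 9 is 1, 2, 3, 4, 5 respectively; the best ever achieved is 5 of 7.
From crossing 11 on, no configuration arises that was not already reachable earlier: only 72 distinct safe configurations (who is on which side, and where the barge is) can ever be reached, none of them has everyone across, and every continuation just revisits them. So no valid plan exists.

impossible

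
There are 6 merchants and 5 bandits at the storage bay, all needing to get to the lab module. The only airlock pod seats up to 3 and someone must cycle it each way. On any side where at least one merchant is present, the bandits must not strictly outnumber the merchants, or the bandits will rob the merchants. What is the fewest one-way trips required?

9

Counting alone: each trip to the lab module takes at most 3 across and each return brings at least 1 back, so after t trips out (and t−1 returns) at most 3t − (t−1) of the 11 are across; that first reaches 11 at t = 5, so at least 9 crossings are needed.
The plan below uses exactly 9 crossings, so it is optimal:
1. 3 bandits → the lab module.  (the storage bay: 6M 2B; the lab module: 0M 3B)
2. 1 bandit ← the storage bay.  (the storage bay: 6M 3B; the lab module: 0M 2B)
3. 3 merchants → the lab module.  (the storage bay: 3M 3B; the lab module: 3M 2B)
4. 1 merchant ← the storage bay.  (the storage bay: 4M 3B; the lab module: 2M 2B)
5. 2 merchants and 1 bandit → the lab module.  (the storage bay: 2M 2B; the lab module: 4M 3B)
6. 1 merchant ← the storage bay.  (the storage bay: 3M 2B; the lab module: 3M 3B)
7. 2 merchants and 1 bandit → the lab module.  (the storage bay: 1M 1B; the lab module: 5M 4B)
8. 1 merchant ← the storage bay.  (the storage bay: 2M 1B; the lab module: 4M 4B)
9. 2 merchants and 1 bandit → the lab module.  (the storage bay: 0M 0B; the lab module: 6M 5B)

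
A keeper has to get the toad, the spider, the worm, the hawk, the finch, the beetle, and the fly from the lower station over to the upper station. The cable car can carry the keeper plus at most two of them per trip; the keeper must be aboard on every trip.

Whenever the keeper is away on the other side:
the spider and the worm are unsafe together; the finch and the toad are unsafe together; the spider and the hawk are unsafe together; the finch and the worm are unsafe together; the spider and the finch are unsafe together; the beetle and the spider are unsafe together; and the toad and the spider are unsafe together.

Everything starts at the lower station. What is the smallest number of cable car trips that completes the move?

Counting alone: the keeper can take at most 2 across per trip to the upper station, so moving all 7 needs at least 4 loaded trips out, with a return between consecutive ones — at least 7 crossings.
The safety rule pushes this higher. Following every safe sequence of crossings, the most of the 7 that can be at the upper station as the cable car arrives there on crossings 7, 9 is 5, 6 respectively — never all 7.
So no plan with fewer than 11 crossings exists, and this one achieves 11:
1. Keeper goes to the upper station with the finch and the spider.  [the lower station: the beetle, the fly, the hawk, the toad, the worm | the upper station: the finch, the spider]
2. Keeper goes back to the lower station with the spider.  [the lower station: the beetle, the fly, the hawk, the spider, the toad, the worm | the upper station: the finch]
3. Keeper goes to the upper station with the hawk and the spider.  [the lower station: the beetle, the fly, the toad, the worm | the upper station: the finch, the hawk, the spider]
4. Keeper goes back to the lower station with the spider.  [the lower station: the beetle, the fly, the spider, the toad, the worm | the upper station: the finch, the hawk]
5. Keeper goes to the upper station with the beetle and the spider.  [the lower station: the fly, the toad, the worm | the upper station: the beetle, the finch, the hawk, the spider]
6. Keeper goes back to the lower station with the spider.  [the lower station: the fly, the spider, the toad, the worm | the upper station: the beetle, the finch, the hawk]
7. Keeper goes to the upper station with the toad and the worm.  [the lower station: the fly, the spider | the upper station: the beetle, the finch, the hawk, the toad, the worm]
8. Keeper goes back to the lower station with the finch.  [the lower station: the finch, the fly, the spider | the upper station: the beetle, the hawk, the toad, the worm]
9. Keeper goes to the upper station with the fly and the spider.  [the lower station: the finch | the upper station: the beetle, the fly, the hawk, the spider, the toad, the worm]
10. Keeper goes back to the lower station with the spider.  [the lower station: the finch, the spider | the upper station: the beetle, the fly, the hawk, the toad, the worm]
11. Keeper goes to the upper station with the finch and the spider.  [the lower station: — | the upper station: the beetle, the finch, the fly, the hawk, the spider, the toad, the worm]

11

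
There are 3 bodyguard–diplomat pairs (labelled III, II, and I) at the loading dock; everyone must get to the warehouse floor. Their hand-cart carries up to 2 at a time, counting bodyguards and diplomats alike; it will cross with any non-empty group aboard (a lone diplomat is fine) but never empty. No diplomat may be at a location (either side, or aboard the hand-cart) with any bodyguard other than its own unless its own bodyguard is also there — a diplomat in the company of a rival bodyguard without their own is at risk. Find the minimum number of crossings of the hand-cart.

Counting alone: each trip to the warehouse floor takes at most 2 across and each return brings at least 1 back, so after t trips out (and t−1 returns) at most 2t − (t−1) of the 6 are across; that first reaches 6 at t = 5, so at least 9 crossings are needed.
The safety rule pushes this higher. Following every safe sequence of crossings, the most of the 6 that can be at the warehouse floor as the hand-cart arrives there on crossing 9 is 5 — never all 6.
So no plan with fewer than 11 crossings exists, and this one achieves 11:
1. bodyguard III and diplomat III cross → the warehouse floor.
2. bodyguard III crosses ← the loading dock.
3. diplomat I and diplomat II cross → the warehouse floor.
4. diplomat III crosses ← the loading dock.
5. bodyguard I and bodyguard II cross → the warehouse floor.
6. bodyguard II and diplomat II cross ← the loading dock.
7. bodyguard II and bodyguard III cross → the warehouse floor.
8. diplomat I crosses ← the loading dock.
9. diplomat II and diplomat III cross → the warehouse floor.
10. bodyguard I crosses ← the loading dock.
11. bodyguard I and diplomat I cross → the warehouse floor.

11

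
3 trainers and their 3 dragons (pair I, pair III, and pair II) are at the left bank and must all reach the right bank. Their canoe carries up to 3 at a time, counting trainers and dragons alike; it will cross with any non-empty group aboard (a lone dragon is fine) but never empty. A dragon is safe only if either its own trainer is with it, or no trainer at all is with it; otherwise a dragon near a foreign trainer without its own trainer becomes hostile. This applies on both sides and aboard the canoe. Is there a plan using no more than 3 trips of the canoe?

No

Counting alone: each trip to the right bank takes at most 3 across and each return brings at least 1 back, so after t trips out (and t−1 returns) at most 3t − (t−1) of the 6 are across; that first reaches 6 at t = 3, so at least 5 crossings are needed.
Since 3 < 5, 3 crossings cannot be enough. (The shortest complete plan in fact takes 5:)
1. dragon I and trainer I cross → the right bank.
2. trainer I crosses ← the left bank.
3. trainer I, trainer II, and trainer III cross → the right bank.
4. dragon I crosses ← the left bank.
5. dragon I, dragon II, and dragon III cross → the right bank.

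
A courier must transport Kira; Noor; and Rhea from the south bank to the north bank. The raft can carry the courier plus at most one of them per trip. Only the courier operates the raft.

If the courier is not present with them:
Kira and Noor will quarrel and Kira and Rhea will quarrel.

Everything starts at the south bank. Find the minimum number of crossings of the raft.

7

Counting alone: the courier can take at most 1 across per trip to the north bank, so moving all 3 needs at least 3 loaded trips out, with a return between consecutive ones — at least 5 crossings.
The safety rule pushes this higher. Following every safe sequence of crossings, the most of the 3 that can be at the north bank as the raft arrives there on crossing 5 is 2 — never all 3.
So no plan with fewer than 7 crossings exists, and this one achieves 7:
1. Courier goes to the north bank with Kira.
2. Courier goes back to the south bank alone.
3. Courier goes to the north bank with Noor.
4. Courier goes back to the south bank with Kira.
5. Courier goes to the north bank with Rhea.
6. Courier goes back to the south bank alone.
7. Courier goes to the north bank with Kira.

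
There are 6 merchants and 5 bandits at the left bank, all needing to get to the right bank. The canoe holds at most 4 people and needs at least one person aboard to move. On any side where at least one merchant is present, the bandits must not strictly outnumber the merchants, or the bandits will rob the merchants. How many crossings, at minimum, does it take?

7

Counting alone: each trip to the right bank takes at most 4 across and each return brings at least 1 back, so after t trips out (and t−1 returns) at most 4t − (t−1) of the 11 are across; that first reaches 11 at t = 4, so at least 7 crossings are needed.
The plan below uses exactly 7 crossings, so it is optimal:
1. 2 bandits → the right bank.  (the left bank: 6M 3B; the right bank: 0M 2B)
2. 1 bandit ← the left bank.  (the left bank: 6M 4B; the right bank: 0M 1B)
3. 4 bandits → the right bank.  (the left bank: 6M 0B; the right bank: 0M 5B)
4. 1 bandit ← the left bank.  (the left bank: 6M 1B; the right bank: 0M 4B)
5. 4 merchants → the right bank.  (the left bank: 2M 1B; the right bank: 4M 4B)
6. 1 bandit ← the left bank.  (the left bank: 2M 2B; the right bank: 4M 3B)
7. 2 merchants and 2 bandits → the right bank.  (the left bank: 0M 0B; the right bank: 6M 5B)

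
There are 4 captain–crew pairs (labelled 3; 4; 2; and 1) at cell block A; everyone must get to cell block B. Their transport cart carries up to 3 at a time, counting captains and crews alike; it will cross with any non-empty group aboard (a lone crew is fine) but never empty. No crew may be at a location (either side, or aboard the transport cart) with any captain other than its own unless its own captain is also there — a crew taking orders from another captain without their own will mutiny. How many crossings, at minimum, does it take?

9

Counting alone: each trip to cell block B takes at most 3 across and each return brings at least 1 back, so after t trips out (and t−1 returns) at most 3t − (t−1) of the 8 are across; that first reaches 8 at t = 4, so at least 7 crossings are needed.
The safety rule pushes this higher. Following every safe sequence of crossings, the most of the 8 that can be at cell block B as the transport cart arrives there on crossing 7 is 7 — never all 8.
So no plan with fewer than 9 crossings exists, and this one achieves 9:
1. captain 3 and crew 3 cross → cell block B.
2. captain 3 crosses ← cell block A.
3. captain 3, captain 4, and crew 4 cross → cell block B.
4. captain 3 and crew 3 cross ← cell block A.
5. captain 1, captain 2, and captain 3 cross → cell block B.
6. crew 4 crosses ← cell block A.
7. crew 3 and crew 4 cross → cell block B.
8. crew 3 crosses ← cell block A.
9. crew 1, crew 2, and crew 3 cross → cell block B.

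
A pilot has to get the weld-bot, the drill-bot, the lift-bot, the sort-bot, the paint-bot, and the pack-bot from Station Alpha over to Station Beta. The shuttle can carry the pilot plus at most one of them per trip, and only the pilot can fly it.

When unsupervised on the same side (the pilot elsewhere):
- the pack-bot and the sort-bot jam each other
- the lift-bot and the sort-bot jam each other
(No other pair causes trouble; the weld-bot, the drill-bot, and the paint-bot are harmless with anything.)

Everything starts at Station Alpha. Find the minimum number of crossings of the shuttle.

Counting alone: the pilot can take at most 1 across per trip to Station Beta, so moving all 6 needs at least 6 loaded trips out, with a return between consecutive ones — at least 11 crossings.
The safety rule pushes this higher. Following every safe sequence of crossings, the most of the 6 that can be at Station Beta as the shuttle arrives there on crossing 11 is 5 — never all 6.
So no plan with fewer than 13 crossings exists, and this one achieves 13:
1. Pilot goes to Station Beta with the sort-bot.  [Station Alpha: the drill-bot, the lift-bot, the pack-bot, the paint-bot, the weld-bot | Station Beta: the sort-bot]
2. Pilot goes back to Station Alpha alone.  [Station Alpha: the drill-bot, the lift-bot, the pack-bot, the paint-bot, the weld-bot | Station Beta: the sort-bot]
3. Pilot goes to Station Beta with the weld-bot.  [Station Alpha: the drill-bot, the lift-bot, the pack-bot, the paint-bot | Station Beta: the sort-bot, the weld-bot]
4. Pilot goes back to Station Alpha alone.  [Station Alpha: the drill-bot, the lift-bot, the pack-bot, the paint-bot | Station Beta: the sort-bot, the weld-bot]
5. Pilot goes to Station Beta with the drill-bot.  [Station Alpha: the lift-bot, the pack-bot, the paint-bot | Station Beta: the drill-bot, the sort-bot, the weld-bot]
6. Pilot goes back to Station Alpha alone.  [Station Alpha: the lift-bot, the pack-bot, the paint-bot | Station Beta: the drill-bot, the sort-bot, the weld-bot]
7. Pilot goes to Station Beta with the lift-bot.  [Station Alpha: the pack-bot, the paint-bot | Station Beta: the drill-bot, the lift-bot, the sort-bot, the weld-bot]
8. Pilot goes back to Station Alpha with the sort-bot.  [Station Alpha: the pack-bot, the paint-bot, the sort-bot | Station Beta: the drill-bot, the lift-bot, the weld-bot]
9. Pilot goes to Station Beta with the pack-bot.  [Station Alpha: the paint-bot, the sort-bot | Station Beta: the drill-bot, the lift-bot, the pack-bot, the weld-bot]
10. Pilot goes back to Station Alpha alone.  [Station Alpha: the paint-bot, the sort-bot | Station Beta: the drill-bot, the lift-bot, the pack-bot, the weld-bot]
11. Pilot goes to Station Beta with the paint-bot.  [Station Alpha: the sort-bot | Station Beta: the drill-bot, the lift-bot, the pack-bot, the paint-bot, the weld-bot]
12. Pilot goes back to Station Alpha alone.  [Station Alpha: the sort-bot | Station Beta: the drill-bot, the lift-bot, the pack-bot, the paint-bot, the weld-bot]
13. Pilot goes to Station Beta with the sort-bot.  [Station Alpha: — | Station Beta: the drill-bot, the lift-bot, the pack-bot, the paint-bot, the sort-bot, the weld-bot]

13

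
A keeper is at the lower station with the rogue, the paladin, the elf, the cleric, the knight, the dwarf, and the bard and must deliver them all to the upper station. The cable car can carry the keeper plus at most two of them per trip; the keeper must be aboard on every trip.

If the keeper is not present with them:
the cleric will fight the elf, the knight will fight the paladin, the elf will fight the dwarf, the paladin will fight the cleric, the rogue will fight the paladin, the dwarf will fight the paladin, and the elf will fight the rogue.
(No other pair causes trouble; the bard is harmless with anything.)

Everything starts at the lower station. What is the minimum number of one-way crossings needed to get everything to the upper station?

Counting alone: the keeper can take at most 2 across per trip to the upper station, so moving all 7 needs at least 4 loaded trips out, with a return between consecutive ones — at least 7 crossings.
The safety rule pushes this higher. Following every safe sequence of crossings, the most of the 7 that can be at the upper station as the cable car arrives there on crossing 7 is 6 — never all 7.
So no plan with fewer than 9 crossings exists, and this one achieves 9:
1. Keeper goes to the upper station with the elf and the paladin.
2. Keeper goes back to the lower station alone.
3. Keeper goes to the upper station with the bard.
4. Keeper goes back to the lower station alone.
5. Keeper goes to the upper station with the cleric and the rogue.
6. Keeper goes back to the lower station with the elf and the paladin.
7. Keeper goes to the upper station with the dwarf and the knight.
8. Keeper goes back to the lower station alone.
9. Keeper goes to the upper station with the elf and the paladin.

9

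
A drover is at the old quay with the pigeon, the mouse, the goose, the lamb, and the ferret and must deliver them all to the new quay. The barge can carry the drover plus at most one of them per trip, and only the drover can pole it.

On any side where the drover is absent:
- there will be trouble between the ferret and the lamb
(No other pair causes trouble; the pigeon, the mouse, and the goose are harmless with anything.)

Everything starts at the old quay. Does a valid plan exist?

1. Drover goes to the new quay with the lamb.  [the old quay: the ferret, the goose, the mouse, the pigeon | the new quay: the lamb]
2. Drover goes back to the old quay alone.  [the old quay: the ferret, the goose, the mouse, the pigeon | the new quay: the lamb]
3. Drover goes to the new quay with the pigeon.  [the old quay: the ferret, the goose, the mouse | the new quay: the lamb, the pigeon]
4. Drover goes back to the old quay alone.  [the old quay: the ferret, the goose, the mouse | the new quay: the lamb, the pigeon]
5. Drover goes to the new quay with the mouse.  [the old quay: the ferret, the goose | the new quay: the lamb, the mouse, the pigeon]
6. Drover goes back to the old quay alone.  [the old quay: the ferret, the goose | the new quay: the lamb, the mouse, the pigeon]
7. Drover goes to the new quay with the goose.  [the old quay: the ferret | the new quay: the goose, the lamb, the mouse, the pigeon]
8. Drover goes back to the old quay alone.  [the old quay: the ferret | the new quay: the goose, the lamb, the mouse, the pigeon]
9. Drover goes to the new quay with the ferret.  [the old quay: — | the new quay: the ferret, the goose, the lamb, the mouse, the pigeon]

Yes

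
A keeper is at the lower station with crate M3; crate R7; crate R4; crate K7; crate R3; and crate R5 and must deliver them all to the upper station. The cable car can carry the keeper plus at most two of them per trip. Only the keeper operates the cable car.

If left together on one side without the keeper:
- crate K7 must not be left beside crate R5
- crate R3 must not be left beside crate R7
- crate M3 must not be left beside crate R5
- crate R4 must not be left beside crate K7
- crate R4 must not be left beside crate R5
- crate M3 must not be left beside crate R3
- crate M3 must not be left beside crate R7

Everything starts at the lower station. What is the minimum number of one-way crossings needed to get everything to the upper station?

Whatever the first load, the items left behind include a forbidden pair without the keeper. No opening move is safe, so no plan exists.

impossible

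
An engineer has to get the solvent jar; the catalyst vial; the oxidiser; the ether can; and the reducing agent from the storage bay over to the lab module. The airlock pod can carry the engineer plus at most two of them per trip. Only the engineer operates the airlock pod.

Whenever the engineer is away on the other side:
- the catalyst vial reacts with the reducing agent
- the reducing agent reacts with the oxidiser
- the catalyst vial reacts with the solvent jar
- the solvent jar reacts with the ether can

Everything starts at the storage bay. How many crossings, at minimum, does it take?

Counting alone: the engineer can take at most 2 across per trip to the lab module, so moving all 5 needs at least 3 loaded trips out, with a return between consecutive ones — at least 5 crossings.
The safety rule pushes this higher. Following every safe sequence of crossings, the most of the 5 that can be at the lab module as the airlock pod arrives there on crossing 5 is 4 — never all 5.
So no plan with fewer than 7 crossings exists, and this one achieves 7:
1. Engineer goes to the lab module with the reducing agent and the solvent jar.  [the storage bay: the catalyst vial, the ether can, the oxidiser | the lab module: the reducing agent, the solvent jar]
2. Engineer goes back to the storage bay alone.  [the storage bay: the catalyst vial, the ether can, the oxidiser | the lab module: the reducing agent, the solvent jar]
3. Engineer goes to the lab module with the catalyst vial.  [the storage bay: the ether can, the oxidiser | the lab module: the catalyst vial, the reducing agent, the solvent jar]
4. Engineer goes back to the storage bay with the reducing agent and the solvent jar.  [the storage bay: the ether can, the oxidiser, the reducing agent, the solvent jar | the lab module: the catalyst vial]
5. Engineer goes to the lab module with the ether can and the oxidiser.  [the storage bay: the reducing agent, the solvent jar | the lab module: the catalyst vial, the ether can, the oxidiser]
6. Engineer goes back to the storage bay alone.  [the storage bay: the reducing agent, the solvent jar | the lab module: the catalyst vial, the ether can, the oxidiser]
7. Engineer goes to the lab module with the reducing agent and the solvent jar.  [the storage bay: — | the lab module: the catalyst vial, the ether can, the oxidiser, the reducing agent, the solvent jar]

7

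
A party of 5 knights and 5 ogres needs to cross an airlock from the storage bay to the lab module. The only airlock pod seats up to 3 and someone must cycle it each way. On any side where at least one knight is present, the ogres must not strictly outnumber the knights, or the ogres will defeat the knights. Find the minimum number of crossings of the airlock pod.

Counting alone: each trip to the lab module takes at most 3 across and each return brings at least 1 back, so after t trips out (and t−1 returns) at most 3t − (t−1) of the 10 are across; that first reaches 10 at t = 5, so at least 9 crossings are needed.
The safety rule pushes this higher. Following every safe sequence of crossings, the most of the 10 that can be at the lab module as the airlock pod arrives there on crossing 9 is 9 — never all 10.
So no plan with fewer than 11 crossings exists, and this one achieves 11:
1. 2 ogres → the lab module.  (the storage bay: 5K 3O; the lab module: 0K 2O)
2. 1 ogre ← the storage bay.  (the storage bay: 5K 4O; the lab module: 0K 1O)
3. 3 ogres → the lab module.  (the storage bay: 5K 1O; the lab module: 0K 4O)
4. 1 ogre ← the storage bay.  (the storage bay: 5K 2O; the lab module: 0K 3O)
5. 3 knights → the lab module.  (the storage bay: 2K 2O; the lab module: 3K 3O)
6. 1 knight and 1 ogre ← the storage bay.  (the storage bay: 3K 3O; the lab module: 2K 2O)
7. 3 knights → the lab module.  (the storage bay: 0K 3O; the lab module: 5K 2O)
8. 1 ogre ← the storage bay.  (the storage bay: 0K 4O; the lab module: 5K 1O)
9. 2 ogres → the lab module.  (the storage bay: 0K 2O; the lab module: 5K 3O)
10. 1 ogre ← the storage bay.  (the storage bay: 0K 3O; the lab module: 5K 2O)
11. 3 ogres → the lab module.  (the storage bay: 0K 0O; the lab module: 5K 5O)

11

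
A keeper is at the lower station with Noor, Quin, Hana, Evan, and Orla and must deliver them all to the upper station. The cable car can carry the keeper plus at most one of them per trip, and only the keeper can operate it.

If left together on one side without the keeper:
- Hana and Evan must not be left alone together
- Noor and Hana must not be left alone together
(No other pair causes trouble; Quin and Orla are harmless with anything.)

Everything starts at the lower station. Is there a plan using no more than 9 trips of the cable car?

No

Counting alone: the keeper can take at most 1 across per trip to the upper station, so moving all 5 needs at least 5 loaded trips out, with a return between consecutive ones — at least 9 crossings.
The safety rule pushes this higher. Following every safe sequence of crossings, the most of the 5 that can be at the upper station as the cable car arrives there on crossing 9 is 4 — never all 5.
So the move cannot be finished within 9 crossings. (The shortest complete plan takes 11:)
1. Keeper goes to the upper station with Hana.  [the lower station: Evan, Noor, Orla, Quin | the upper station: Hana]
2. Keeper goes back to the lower station alone.  [the lower station: Evan, Noor, Orla, Quin | the upper station: Hana]
3. Keeper goes to the upper station with Noor.  [the lower station: Evan, Orla, Quin | the upper station: Hana, Noor]
4. Keeper goes back to the lower station with Hana.  [the lower station: Evan, Hana, Orla, Quin | the upper station: Noor]
5. Keeper goes to the upper station with Evan.  [the lower station: Hana, Orla, Quin | the upper station: Evan, Noor]
6. Keeper goes back to the lower station alone.  [the lower station: Hana, Orla, Quin | the upper station: Evan, Noor]
7. Keeper goes to the upper station with Quin.  [the lower station: Hana, Orla | the upper station: Evan, Noor, Quin]
8. Keeper goes back to the lower station alone.  [the lower station: Hana, Orla | the upper station: Evan, Noor, Quin]
9. Keeper goes to the upper station with Orla.  [the lower station: Hana | the upper station: Evan, Noor, Orla, Quin]
10. Keeper goes back to the lower station alone.  [the lower station: Hana | the upper station: Evan, Noor, Orla, Quin]
11. Keeper goes to the upper station with Hana.  [the lower station: — | the upper station: Evan, Hana, Noor, Orla, Quin]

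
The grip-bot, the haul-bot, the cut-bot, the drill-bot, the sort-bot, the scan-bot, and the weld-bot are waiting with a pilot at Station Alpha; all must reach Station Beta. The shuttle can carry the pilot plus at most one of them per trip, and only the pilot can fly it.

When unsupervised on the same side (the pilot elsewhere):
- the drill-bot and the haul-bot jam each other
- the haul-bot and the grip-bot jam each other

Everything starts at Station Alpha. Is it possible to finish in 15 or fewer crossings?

Yes

Yes — this plan uses 15 crossings (≤ 15):
1. Pilot goes to Station Beta with the haul-bot.  [Station Alpha: the cut-bot, the drill-bot, the grip-bot, the scan-bot, the sort-bot, the weld-bot | Station Beta: the haul-bot]
2. Pilot goes back to Station Alpha alone.  [Station Alpha: the cut-bot, the drill-bot, the grip-bot, the scan-bot, the sort-bot, the weld-bot | Station Beta: the haul-bot]
3. Pilot goes to Station Beta with the grip-bot.  [Station Alpha: the cut-bot, the drill-bot, the scan-bot, the sort-bot, the weld-bot | Station Beta: the grip-bot, the haul-bot]
4. Pilot goes back to Station Alpha with the haul-bot.  [Station Alpha: the cut-bot, the drill-bot, the haul-bot, the scan-bot, the sort-bot, the weld-bot | Station Beta: the grip-bot]
5. Pilot goes to Station Beta with the drill-bot.  [Station Alpha: the cut-bot, the haul-bot, the scan-bot, the sort-bot, the weld-bot | Station Beta: the drill-bot, the grip-bot]
6. Pilot goes back to Station Alpha alone.  [Station Alpha: the cut-bot, the haul-bot, the scan-bot, the sort-bot, the weld-bot | Station Beta: the drill-bot, the grip-bot]
7. Pilot goes to Station Beta with the cut-bot.  [Station Alpha: the haul-bot, the scan-bot, the sort-bot, the weld-bot | Station Beta: the cut-bot, the drill-bot, the grip-bot]
8. Pilot goes back to Station Alpha alone.  [Station Alpha: the haul-bot, the scan-bot, the sort-bot, the weld-bot | Station Beta: the cut-bot, the drill-bot, the grip-bot]
9. Pilot goes to Station Beta with the sort-bot.  [Station Alpha: the haul-bot, the scan-bot, the weld-bot | Station Beta: the cut-bot, the drill-bot, the grip-bot, the sort-bot]
10. Pilot goes back to Station Alpha alone.  [Station Alpha: the haul-bot, the scan-bot, the weld-bot | Station Beta: the cut-bot, the drill-bot, the grip-bot, the sort-bot]
11. Pilot goes to Station Beta with the scan-bot.  [Station Alpha: the haul-bot, the weld-bot | Station Beta: the cut-bot, the drill-bot, the grip-bot, the scan-bot, the sort-bot]
12. Pilot goes back to Station Alpha alone.  [Station Alpha: the haul-bot, the weld-bot | Station Beta: the cut-bot, the drill-bot, the grip-bot, the scan-bot, the sort-bot]
13. Pilot goes to Station Beta with the weld-bot.  [Station Alpha: the haul-bot | Station Beta: the cut-bot, the drill-bot, the grip-bot, the scan-bot, the sort-bot, the weld-bot]
14. Pilot goes back to Station Alpha alone.  [Station Alpha: the haul-bot | Station Beta: the cut-bot, the drill-bot, the grip-bot, the scan-bot, the sort-bot, the weld-bot]
15. Pilot goes to Station Beta with the haul-bot.  [Station Alpha: — | Station Beta: the cut-bot, the drill-bot, the grip-bot, the haul-bot, the scan-bot, the sort-bot, the weld-bot]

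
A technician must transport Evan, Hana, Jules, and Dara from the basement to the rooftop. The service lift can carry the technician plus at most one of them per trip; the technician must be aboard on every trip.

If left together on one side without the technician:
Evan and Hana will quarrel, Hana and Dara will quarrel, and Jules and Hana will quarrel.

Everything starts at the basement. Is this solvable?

Following every safe sequence of crossings from the start, the most of the 4 that can be at the rooftop as the service lift arrives there on crossings 1, 3 is 1, 2 respectively; the best ever achieved is 2 of 4.
From crossing 5 on, no configuration arises that was not already reachable earlier: only 9 distinct safe configurations (who is on which side, and where the service lift is) can ever be reached, none of them has everyone across, and every continuation just revisits them. So no valid plan exists.

No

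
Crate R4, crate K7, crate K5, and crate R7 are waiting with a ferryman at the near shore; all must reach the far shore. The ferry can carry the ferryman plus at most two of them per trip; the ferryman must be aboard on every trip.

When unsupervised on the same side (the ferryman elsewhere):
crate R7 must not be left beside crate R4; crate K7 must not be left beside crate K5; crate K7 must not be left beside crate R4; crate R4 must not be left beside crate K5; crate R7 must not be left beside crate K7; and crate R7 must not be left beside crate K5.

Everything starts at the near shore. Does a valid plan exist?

Whatever the first load, the items left behind include a forbidden pair without the ferryman. No opening move is safe, so no plan exists.

No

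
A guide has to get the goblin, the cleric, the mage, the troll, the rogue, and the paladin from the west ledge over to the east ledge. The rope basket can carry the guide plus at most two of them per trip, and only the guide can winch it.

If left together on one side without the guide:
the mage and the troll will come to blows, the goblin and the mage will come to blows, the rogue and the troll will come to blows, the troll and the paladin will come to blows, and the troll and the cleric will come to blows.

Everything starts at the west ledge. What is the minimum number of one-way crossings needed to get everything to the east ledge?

Counting alone: the guide can take at most 2 across per trip to the east ledge, so moving all 6 needs at least 3 loaded trips out, with a return between consecutive ones — at least 5 crossings.
The safety rule pushes this higher. Following every safe sequence of crossings, the most of the 6 that can be at the east ledge as the rope basket arrives there on crossing 5 is 5 — never all 6.
So no plan with fewer than 7 crossings exists, and this one achieves 7:
1. Guide goes to the east ledge with the goblin and the troll.  [the west ledge: the cleric, the mage, the paladin, the rogue | the east ledge: the goblin, the troll]
2. Guide goes back to the west ledge alone.  [the west ledge: the cleric, the mage, the paladin, the rogue | the east ledge: the goblin, the troll]
3. Guide goes to the east ledge with the cleric and the mage.  [the west ledge: the paladin, the rogue | the east ledge: the cleric, the goblin, the mage, the troll]
4. Guide goes back to the west ledge with the goblin and the troll.  [the west ledge: the goblin, the paladin, the rogue, the troll | the east ledge: the cleric, the mage]
5. Guide goes to the east ledge with the paladin and the rogue.  [the west ledge: the goblin, the troll | the east ledge: the cleric, the mage, the paladin, the rogue]
6. Guide goes back to the west ledge alone.  [the west ledge: the goblin, the troll | the east ledge: the cleric, the mage, the paladin, the rogue]
7. Guide goes to the east ledge with the goblin and the troll.  [the west ledge: — | the east ledge: the cleric, the goblin, the mage, the paladin, the rogue, the troll]

7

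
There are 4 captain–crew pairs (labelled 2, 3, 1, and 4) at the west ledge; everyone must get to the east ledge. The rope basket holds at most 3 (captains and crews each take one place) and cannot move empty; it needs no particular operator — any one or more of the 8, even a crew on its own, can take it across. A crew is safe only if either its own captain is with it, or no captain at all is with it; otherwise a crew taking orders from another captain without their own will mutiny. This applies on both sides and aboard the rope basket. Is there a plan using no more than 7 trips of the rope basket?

No

Counting alone: each trip to the east ledge takes at most 3 across and each return brings at least 1 back, so after t trips out (and t−1 returns) at most 3t − (t−1) of the 8 are across; that first reaches 8 at t = 4, so at least 7 crossings are needed.
The safety rule pushes this higher. Following every safe sequence of crossings, the most of the 8 that can be at the east ledge as the rope basket arrives there on crossing 7 is 7 — never all 8.
So the move cannot be finished within 7 crossings. (The shortest complete plan takes 9:)
1. captain 2 and crew 2 cross → the east ledge.
2. captain 2 crosses ← the west ledge.
3. captain 2, captain 3, and crew 3 cross → the east ledge.
4. captain 2 and crew 2 cross ← the west ledge.
5. captain 1, captain 2, and captain 4 cross → the east ledge.
6. crew 3 crosses ← the west ledge.
7. crew 2 and crew 3 cross → the east ledge.
8. crew 2 crosses ← the west ledge.
9. crew 1, crew 2, and crew 4 cross → the east ledge.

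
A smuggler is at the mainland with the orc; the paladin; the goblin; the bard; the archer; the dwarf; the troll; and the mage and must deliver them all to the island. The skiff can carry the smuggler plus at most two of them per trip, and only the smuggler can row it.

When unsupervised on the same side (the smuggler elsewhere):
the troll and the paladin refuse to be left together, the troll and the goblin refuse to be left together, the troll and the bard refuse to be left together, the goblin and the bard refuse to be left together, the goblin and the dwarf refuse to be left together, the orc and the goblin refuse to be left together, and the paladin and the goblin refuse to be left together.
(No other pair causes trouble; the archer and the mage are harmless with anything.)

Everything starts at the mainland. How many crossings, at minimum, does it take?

13

Counting alone: the smuggler can take at most 2 across per trip to the island, so moving all 8 needs at least 4 loaded trips out, with a return between consecutive ones — at least 7 crossings.
The safety rule pushes this higher. Following every safe sequence of crossings, the most of the 8 that can be at the island as the skiff arrives there on crossings 7, 9, 11 is 5, 6, 7 respectively — never all 8.
So no plan with fewer than 13 crossings exists, and this one achieves 13:
1. Smuggler goes to the island with the goblin and the troll.  [the mainland: the archer, the bard, the dwarf, the mage, the orc, the paladin | the island: the goblin, the troll]
2. Smuggler goes back to the mainland with the goblin.  [the mainland: the archer, the bard, the dwarf, the goblin, the mage, the orc, the paladin | the island: the troll]
3. Smuggler goes to the island with the goblin and the orc.  [the mainland: the archer, the bard, the dwarf, the mage, the paladin | the island: the goblin, the orc, the troll]
4. Smuggler goes back to the mainland with the goblin.  [the mainland: the archer, the bard, the dwarf, the goblin, the mage, the paladin | the island: the orc, the troll]
5. Smuggler goes to the island with the archer and the goblin.  [the mainland: the bard, the dwarf, the mage, the paladin | the island: the archer, the goblin, the orc, the troll]
6. Smuggler goes back to the mainland with the goblin.  [the mainland: the bard, the dwarf, the goblin, the mage, the paladin | the island: the archer, the orc, the troll]
7. Smuggler goes to the island with the dwarf and the goblin.  [the mainland: the bard, the mage, the paladin | the island: the archer, the dwarf, the goblin, the orc, the troll]
8. Smuggler goes back to the mainland with the goblin.  [the mainland: the bard, the goblin, the mage, the paladin | the island: the archer, the dwarf, the orc, the troll]
9. Smuggler goes to the island with the bard and the paladin.  [the mainland: the goblin, the mage | the island: the archer, the bard, the dwarf, the orc, the paladin, the troll]
10. Smuggler goes back to the mainland with the troll.  [the mainland: the goblin, the mage, the troll | the island: the archer, the bard, the dwarf, the orc, the paladin]
11. Smuggler goes to the island with the goblin and the mage.  [the mainland: the troll | the island: the archer, the bard, the dwarf, the goblin, the mage, the orc, the paladin]
12. Smuggler goes back to the mainland with the goblin.  [the mainland: the goblin, the troll | the island: the archer, the bard, the dwarf, the mage, the orc, the paladin]
13. Smuggler goes to the island with the goblin and the troll.  [the mainland: — | the island: the archer, the bard, the dwarf, the goblin, the mage, the orc, the paladin, the troll]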